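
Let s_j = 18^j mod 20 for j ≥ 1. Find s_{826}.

s_1 = 18, s_2 = 4, s_3 = 12, s_4 = 16, s_5 = 8, s_6 = 4.
Since s_6 = s_2 = 4, the sequence is eventually periodic: after a pre-period of length 1 it cycles with period 4.
For j ≥ 2, s_j depends only on (j - 2) mod 4. (826 - 2) mod 4 = 0, so s_{826} = s_2 = 4.

4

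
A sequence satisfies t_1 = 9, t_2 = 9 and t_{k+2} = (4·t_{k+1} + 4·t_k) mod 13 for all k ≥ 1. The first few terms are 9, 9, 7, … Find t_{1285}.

Computing terms: t_1 = 9, t_2 = 9, t_3 = 7, t_4 = 12, t_5 = 11, t_6 = 1, t_7 = 9, t_8 = 1, t_9 = 1, t_{10} = 8, t_{11} = 10, t_{12} = 7, t_{13} = 3, t_{14} = 1, t_{15} = 3, t_{16} = 3, t_{17} = 11, t_{18} = 4, t_{19} = 8, t_{20} = 9, t_{21} = 3, t_{22} = 9, t_{23} = 9.
The sequence repeats with period 21.
(1285 - 1) mod 21 = 3, so t_{1285} = t_4 = 12.

12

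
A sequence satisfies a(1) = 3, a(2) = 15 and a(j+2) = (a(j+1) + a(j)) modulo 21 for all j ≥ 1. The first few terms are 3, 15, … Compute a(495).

12

We have a(1) = 3, a(2) = 15, a(3) = 18, a(4) = 12, a(5) = 9, a(6) = 0, a(7) = 9, a(8) = 9, a(9) = 18, a(10) = 6, a(11) = 3, a(12) = 9, a(13) = 12, a(14) = 0, a(15) = 12, a(16) = 12, a(17) = 3, a(18) = 15.
Since (a(17), a(18)) = (a(1), a(2)) = (3, 15) (two consecutive terms determine the rest), the sequence is periodic with period 16.
So a(495) = a(1 + ((495-1) mod 16)) = a(15) = 12.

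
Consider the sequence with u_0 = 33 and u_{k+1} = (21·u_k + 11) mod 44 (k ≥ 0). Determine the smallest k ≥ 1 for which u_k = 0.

1

u_0 = 33, u_1 = 0, u_2 = 11, u_3 = 22, u_4 = 33.
The sequence repeats with period 4.
The value 0 first appears (with k ≥ 1) at u_1.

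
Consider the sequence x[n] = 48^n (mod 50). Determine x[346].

x[1] = 48; x[2] = 4; x[3] = 42; x[4] = 16; x[5] = 18; x[6] = 14; x[7] = 22; x[8] = 6; x[9] = 38; x[10] = 24; x[11] = 2; x[12] = 46; x[13] = 8; x[14] = 34; x[15] = 32; x[16] = 36; x[17] = 28; x[18] = 44; x[19] = 12; x[20] = 26; x[21] = 48.
Since x[21] = x[1] = 48, the sequence is periodic with period 20.
(346 - 1) mod 20 = 5, so x[346] = x[6] = 14.

14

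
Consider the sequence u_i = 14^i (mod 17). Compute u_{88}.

Computing terms: u_1 = 14, u_2 = 9, u_3 = 7, u_4 = 13, u_5 = 12, u_6 = 15, u_7 = 6, u_8 = 16, u_9 = 3, u_{10} = 8, u_{11} = 10, u_{12} = 4, u_{13} = 5, u_{14} = 2, u_{15} = 11, u_{16} = 1, u_{17} = 14.
Since u_{17} = u_1 = 14, the sequence is periodic with period 16.
(88 - 1) mod 16 = 7, so u_{88} = u_8 = 16.

16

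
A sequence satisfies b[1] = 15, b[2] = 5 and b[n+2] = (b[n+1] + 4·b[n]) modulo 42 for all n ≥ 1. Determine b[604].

13

We have b[1] = 15; b[2] = 5; b[3] = 23; b[4] = 1; b[5] = 9; b[6] = 13; b[7] = 7; b[8] = 17; b[9] = 3; b[10] = 29; b[11] = 41; b[12] = 31; b[13] = 27; b[14] = 25; b[15] = 7; b[16] = 23; b[17] = 9; b[18] = 17; b[19] = 11; b[20] = 37; b[21] = 39; b[22] = 19; b[23] = 7; b[24] = 41; b[25] = 27; b[26] = 23; b[27] = 5; b[28] = 13; b[29] = 33; b[30] = 1; b[31] = 7; b[32] = 11; b[33] = 39; b[34] = 41; b[35] = 29; b[36] = 25; b[37] = 15; b[38] = 31; b[39] = 7; b[40] = 5; b[41] = 33; b[42] = 11; b[43] = 17; b[44] = 19; b[45] = 3; b[46] = 37; b[47] = 7; b[48] = 29; b[49] = 15; b[50] = 5.
Since (b[49], b[50]) = (b[1], b[2]) = (15, 5) (two consecutive terms determine the rest), the sequence is periodic with period 48.
So b[604] = b[1 + ((604-1) mod 48)] = b[28] = 13.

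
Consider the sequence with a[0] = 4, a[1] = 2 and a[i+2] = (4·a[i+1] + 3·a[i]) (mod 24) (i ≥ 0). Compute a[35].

Listing terms: a[0] = 4; a[1] = 2; a[2] = 20; a[3] = 14; a[4] = 20; a[5] = 2; a[6] = 20.
Since (a[5], a[6]) = (a[1], a[2]) = (2, 20) (two consecutive terms determine the rest), the sequence is eventually periodic: after a pre-period of length 1 it cycles with period 4.
For i ≥ 1, a[i] depends only on (i - 1) mod 4. (35 - 1) mod 4 = 2, so a[35] = a[3] = 14.

14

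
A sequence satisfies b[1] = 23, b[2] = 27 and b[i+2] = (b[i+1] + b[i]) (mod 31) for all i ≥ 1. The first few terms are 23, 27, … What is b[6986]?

Listing terms: b[1] = 23,  b[2] = 27,  b[3] = 19,  b[4] = 15,  b[5] = 3,  b[6] = 18,  b[7] = 21,  b[8] = 8,  b[9] = 29,  b[10] = 6,  b[11] = 4,  b[12] = 10,  b[13] = 14,  b[14] = 24,  b[15] = 7,  b[16] = 0,  b[17] = 7,  b[18] = 7,  b[19] = 14,  b[20] = 21,  b[21] = 4,  b[22] = 25,  b[23] = 29,  b[24] = 23,  b[25] = 21,  b[26] = 13,  b[27] = 3,  b[28] = 16,  b[29] = 19,  b[30] = 4,  b[31] = 23,  b[32] = 27.
Since (b[31], b[32]) = (b[1], b[2]) = (23, 27) (two consecutive terms determine the rest), the sequence is periodic with period 30.
(6986 - 1) mod 30 = 25, so b[6986] = b[26] = 13.

13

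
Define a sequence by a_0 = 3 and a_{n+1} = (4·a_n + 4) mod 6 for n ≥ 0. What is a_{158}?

2

Listing terms: a_0 = 3; a_1 = 4; a_2 = 2; a_3 = 0; a_4 = 4.
Since a_4 = a_1 = 4, the sequence is eventually periodic: after a pre-period of length 1 it cycles with period 3.
For n ≥ 1, a_n depends only on (n - 1) mod 3. (158 - 1) mod 3 = 1, so a_{158} = a_2 = 2.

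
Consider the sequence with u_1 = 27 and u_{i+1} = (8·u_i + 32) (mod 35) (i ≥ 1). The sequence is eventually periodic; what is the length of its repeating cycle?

We have u_1 = 27; u_2 = 3; u_3 = 21; u_4 = 25; u_5 = 22; u_6 = 33; u_7 = 16; u_8 = 20; u_9 = 17; u_{10} = 28; u_{11} = 11; u_{12} = 15; u_{13} = 12; u_{14} = 23; u_{15} = 6; u_{16} = 10; u_{17} = 7; u_{18} = 18; u_{19} = 1; u_{20} = 5; u_{21} = 2; u_{22} = 13; u_{23} = 31; u_{24} = 0; u_{25} = 32; u_{26} = 8; u_{27} = 26; u_{28} = 30; u_{29} = 27.
Since u_{29} = u_1 = 27, the sequence is periodic with period 28.

28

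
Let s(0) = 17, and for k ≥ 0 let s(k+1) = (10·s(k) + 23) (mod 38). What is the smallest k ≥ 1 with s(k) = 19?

14

Listing terms: s(0) = 17,  s(1) = 3,  s(2) = 15,  s(3) = 21,  s(4) = 5,  s(5) = 35,  s(6) = 31,  s(7) = 29,  s(8) = 9,  s(9) = 37,  s(10) = 13,  s(11) = 1,  s(12) = 33,  s(13) = 11,  s(14) = 19,  s(15) = 23,  s(16) = 25,  s(17) = 7,  s(18) = 17.
The sequence repeats with period 18.
The value 19 first appears (with k ≥ 1) at s(14).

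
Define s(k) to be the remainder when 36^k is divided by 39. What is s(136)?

3

s(1) = 36,  s(2) = 9,  s(3) = 12,  s(4) = 3,  s(5) = 30,  s(6) = 27,  s(7) = 36.
Since s(7) = s(1) = 36, the sequence is periodic with period 6.
So s(136) = s(1 + ((136-1) mod 6)) = s(4) = 3.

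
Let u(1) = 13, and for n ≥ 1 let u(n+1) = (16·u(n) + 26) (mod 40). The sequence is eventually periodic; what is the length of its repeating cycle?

Computing terms: u(1) = 13; u(2) = 34; u(3) = 10; u(4) = 26; u(5) = 2; u(6) = 18; u(7) = 34.
Since u(7) = u(2) = 34, the sequence is eventually periodic: after a pre-period of length 1 it cycles with period 5.

5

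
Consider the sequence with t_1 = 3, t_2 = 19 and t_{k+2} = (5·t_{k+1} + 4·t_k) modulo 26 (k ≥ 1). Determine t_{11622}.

5

Listing terms: t_1 = 3,  t_2 = 19,  t_3 = 3,  t_4 = 13,  t_5 = 25,  t_6 = 21,  t_7 = 23,  t_8 = 17,  t_9 = 21,  t_{10} = 17,  t_{11} = 13,  t_{12} = 3,  t_{13} = 15,  t_{14} = 9,  t_{15} = 1,  t_{16} = 15,  t_{17} = 1,  t_{18} = 13,  t_{19} = 17,  t_{20} = 7,  t_{21} = 25,  t_{22} = 23,  t_{23} = 7,  t_{24} = 23,  t_{25} = 13,  t_{26} = 1,  t_{27} = 5,  t_{28} = 3,  t_{29} = 9,  t_{30} = 5,  t_{31} = 9,  t_{32} = 13,  t_{33} = 23,  t_{34} = 11,  t_{35} = 17,  t_{36} = 25,  t_{37} = 11,  t_{38} = 25,  t_{39} = 13,  t_{40} = 9,  t_{41} = 19,  t_{42} = 1,  t_{43} = 3,  t_{44} = 19.
The sequence repeats with period 42.
(11622 - 1) mod 42 = 29, so t_{11622} = t_{30} = 5.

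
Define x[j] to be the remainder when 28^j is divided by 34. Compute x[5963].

12

Listing terms: x[0] = 1; x[1] = 28; x[2] = 2; x[3] = 22; x[4] = 4; x[5] = 10; x[6] = 8; x[7] = 20; x[8] = 16; x[9] = 6; x[10] = 32; x[11] = 12; x[12] = 30; x[13] = 24; x[14] = 26; x[15] = 14; x[16] = 18; x[17] = 28.
Since x[17] = x[1] = 28, the sequence is eventually periodic: after a pre-period of length 1 it cycles with period 16.
For j ≥ 1, x[j] depends only on (j - 1) mod 16. (5963 - 1) mod 16 = 10, so x[5963] = x[11] = 12.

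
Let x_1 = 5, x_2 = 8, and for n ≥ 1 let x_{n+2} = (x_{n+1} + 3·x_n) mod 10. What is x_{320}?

6

x_1 = 5,  x_2 = 8,  x_3 = 3,  x_4 = 7,  x_5 = 6,  x_6 = 7,  x_7 = 5,  x_8 = 6,  x_9 = 1,  x_{10} = 9,  x_{11} = 2,  x_{12} = 9,  x_{13} = 5,  x_{14} = 2,  x_{15} = 7,  x_{16} = 3,  x_{17} = 4,  x_{18} = 3,  x_{19} = 5,  x_{20} = 4,  x_{21} = 9,  x_{22} = 1,  x_{23} = 8,  x_{24} = 1,  x_{25} = 5,  x_{26} = 8.
Since (x_{25}, x_{26}) = (x_1, x_2) = (5, 8) (two consecutive terms determine the rest), the sequence is periodic with period 24.
So x_{320} = x_{1 + ((320-1) mod 24)} = x_8 = 6.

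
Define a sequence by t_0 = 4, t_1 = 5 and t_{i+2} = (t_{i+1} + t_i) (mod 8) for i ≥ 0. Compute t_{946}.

Computing terms: t_0 = 4, t_1 = 5, t_2 = 1, t_3 = 6, t_4 = 7, t_5 = 5, t_6 = 4, t_7 = 1, t_8 = 5, t_9 = 6, t_{10} = 3, t_{11} = 1, t_{12} = 4, t_{13} = 5.
Since (t_{12}, t_{13}) = (t_0, t_1) = (4, 5) (two consecutive terms determine the rest), the sequence is periodic with period 12.
So t_{946} = t_{0 + ((946-0) mod 12)} = t_{10} = 3.

3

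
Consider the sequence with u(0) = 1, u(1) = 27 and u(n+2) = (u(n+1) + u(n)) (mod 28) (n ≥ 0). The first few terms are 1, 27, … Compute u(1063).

23

Computing terms: u(0) = 1, u(1) = 27, u(2) = 0, u(3) = 27, u(4) = 27, u(5) = 26, u(6) = 25, u(7) = 23, u(8) = 20, u(9) = 15, u(10) = 7, u(11) = 22, u(12) = 1, u(13) = 23, u(14) = 24, u(15) = 19, u(16) = 15, u(17) = 6, u(18) = 21, u(19) = 27, u(20) = 20, u(21) = 19, u(22) = 11, u(23) = 2, u(24) = 13, u(25) = 15, u(26) = 0, u(27) = 15, u(28) = 15, u(29) = 2, u(30) = 17, u(31) = 19, u(32) = 8, u(33) = 27, u(34) = 7, u(35) = 6, u(36) = 13, u(37) = 19, u(38) = 4, u(39) = 23, u(40) = 27, u(41) = 22, u(42) = 21, u(43) = 15, u(44) = 8, u(45) = 23, u(46) = 3, u(47) = 26, u(48) = 1, u(49) = 27.
The sequence repeats with period 48.
(1063 - 0) mod 48 = 7, so u(1063) = u(7) = 23.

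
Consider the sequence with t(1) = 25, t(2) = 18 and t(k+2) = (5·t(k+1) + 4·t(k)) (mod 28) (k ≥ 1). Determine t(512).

Computing terms: t(1) = 25; t(2) = 18; t(3) = 22; t(4) = 14; t(5) = 18; t(6) = 6; t(7) = 18; t(8) = 2; t(9) = 26; t(10) = 26; t(11) = 10; t(12) = 14; t(13) = 26; t(14) = 18; t(15) = 26; t(16) = 6; t(17) = 22; t(18) = 22; t(19) = 2; t(20) = 14; t(21) = 22; t(22) = 26; t(23) = 22; t(24) = 18; t(25) = 10; t(26) = 10; t(27) = 6; t(28) = 14; t(29) = 10; t(30) = 22; t(31) = 10; t(32) = 26; t(33) = 2; t(34) = 2; t(35) = 18; t(36) = 14; t(37) = 2; t(38) = 10; t(39) = 2; t(40) = 22; t(41) = 6; t(42) = 6; t(43) = 26; t(44) = 14; t(45) = 6; t(46) = 2; t(47) = 6; t(48) = 10; t(49) = 18; t(50) = 18; t(51) = 22.
Since (t(50), t(51)) = (t(2), t(3)) = (18, 22) (two consecutive terms determine the rest), the sequence is eventually periodic: after a pre-period of length 1 it cycles with period 48.
For k ≥ 2, t(k) depends only on (k - 2) mod 48. (512 - 2) mod 48 = 30, so t(512) = t(32) = 26.

26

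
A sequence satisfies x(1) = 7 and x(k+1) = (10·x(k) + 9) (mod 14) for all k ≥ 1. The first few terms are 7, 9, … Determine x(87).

Listing terms: x(1) = 7, x(2) = 9, x(3) = 1, x(4) = 5, x(5) = 3, x(6) = 11, x(7) = 7.
The sequence repeats with period 6.
So x(87) = x(1 + ((87-1) mod 6)) = x(3) = 1.

1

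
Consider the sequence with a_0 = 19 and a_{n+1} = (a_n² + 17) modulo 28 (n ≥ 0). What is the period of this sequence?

We have a_0 = 19,  a_1 = 14,  a_2 = 17,  a_3 = 26,  a_4 = 21,  a_5 = 10,  a_6 = 5,  a_7 = 14.
Since a_7 = a_1 = 14, the sequence is eventually periodic: after a pre-period of length 1 it cycles with period 6.

6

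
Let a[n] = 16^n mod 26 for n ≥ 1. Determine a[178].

a[1] = 16,  a[2] = 22,  a[3] = 14,  a[4] = 16.
The sequence repeats with period 3.
So a[178] = a[1 + ((178-1) mod 3)] = a[1] = 16.

16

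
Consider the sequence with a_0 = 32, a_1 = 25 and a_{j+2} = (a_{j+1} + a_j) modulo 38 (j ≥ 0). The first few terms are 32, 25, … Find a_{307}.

Listing terms: a_0 = 32, a_1 = 25, a_2 = 19, a_3 = 6, a_4 = 25, a_5 = 31, a_6 = 18, a_7 = 11, a_8 = 29, a_9 = 2, a_{10} = 31, a_{11} = 33, a_{12} = 26, a_{13} = 21, a_{14} = 9, a_{15} = 30, a_{16} = 1, a_{17} = 31, a_{18} = 32, a_{19} = 25.
The sequence repeats with period 18.
(307 - 0) mod 18 = 1, so a_{307} = a_1 = 25.

25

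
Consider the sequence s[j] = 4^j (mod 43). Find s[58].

We have s[1] = 4; s[2] = 16; s[3] = 21; s[4] = 41; s[5] = 35; s[6] = 11; s[7] = 1; s[8] = 4.
Since s[8] = s[1] = 4, the sequence is periodic with period 7.
So s[58] = s[1 + ((58-1) mod 7)] = s[2] = 16.

16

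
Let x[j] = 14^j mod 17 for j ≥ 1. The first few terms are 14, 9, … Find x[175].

11

Listing terms: x[1] = 14, x[2] = 9, x[3] = 7, x[4] = 13, x[5] = 12, x[6] = 15, x[7] = 6, x[8] = 16, x[9] = 3, x[10] = 8, x[11] = 10, x[12] = 4, x[13] = 5, x[14] = 2, x[15] = 11, x[16] = 1, x[17] = 14.
The sequence repeats with period 16.
(175 - 1) mod 16 = 14, so x[175] = x[15] = 11.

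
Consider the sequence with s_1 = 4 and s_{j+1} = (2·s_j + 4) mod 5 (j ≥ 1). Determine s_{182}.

Computing terms: s_1 = 4; s_2 = 2; s_3 = 3; s_4 = 0; s_5 = 4.
The sequence repeats with period 4.
(182 - 1) mod 4 = 1, so s_{182} = s_2 = 2.

2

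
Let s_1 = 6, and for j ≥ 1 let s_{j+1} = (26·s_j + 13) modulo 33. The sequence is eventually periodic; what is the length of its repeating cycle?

Computing terms: s_1 = 6,  s_2 = 4,  s_3 = 18,  s_4 = 19,  s_5 = 12,  s_6 = 28,  s_7 = 15,  s_8 = 7,  s_9 = 30,  s_{10} = 1,  s_{11} = 6.
Since s_{11} = s_1 = 6, the sequence is periodic with period 10.

10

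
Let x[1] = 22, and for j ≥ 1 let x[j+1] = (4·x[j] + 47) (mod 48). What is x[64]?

We have x[1] = 22; x[2] = 39; x[3] = 11; x[4] = 43; x[5] = 27; x[6] = 11.
Since x[6] = x[3] = 11, the sequence is eventually periodic: after a pre-period of length 2 it cycles with period 3.
For j ≥ 3, x[j] depends only on (j - 3) mod 3. (64 - 3) mod 3 = 1, so x[64] = x[4] = 43.

43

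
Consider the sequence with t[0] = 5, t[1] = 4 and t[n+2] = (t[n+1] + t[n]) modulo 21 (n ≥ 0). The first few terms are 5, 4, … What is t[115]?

Computing terms: t[0] = 5; t[1] = 4; t[2] = 9; t[3] = 13; t[4] = 1; t[5] = 14; t[6] = 15; t[7] = 8; t[8] = 2; t[9] = 10; t[10] = 12; t[11] = 1; t[12] = 13; t[13] = 14; t[14] = 6; t[15] = 20; t[16] = 5; t[17] = 4.
The sequence repeats with period 16.
So t[115] = t[0 + ((115-0) mod 16)] = t[3] = 13.

13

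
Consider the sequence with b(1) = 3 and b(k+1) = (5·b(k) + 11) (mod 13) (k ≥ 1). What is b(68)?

Computing terms: b(1) = 3, b(2) = 0, b(3) = 11, b(4) = 1, b(5) = 3.
Since b(5) = b(1) = 3, the sequence is periodic with period 4.
(68 - 1) mod 4 = 3, so b(68) = b(4) = 1.

1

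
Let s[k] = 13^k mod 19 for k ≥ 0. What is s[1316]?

17

Computing terms: s[0] = 1; s[1] = 13; s[2] = 17; s[3] = 12; s[4] = 4; s[5] = 14; s[6] = 11; s[7] = 10; s[8] = 16; s[9] = 18; s[10] = 6; s[11] = 2; s[12] = 7; s[13] = 15; s[14] = 5; s[15] = 8; s[16] = 9; s[17] = 3; s[18] = 1.
The sequence repeats with period 18.
(1316 - 0) mod 18 = 2, so s[1316] = s[2] = 17.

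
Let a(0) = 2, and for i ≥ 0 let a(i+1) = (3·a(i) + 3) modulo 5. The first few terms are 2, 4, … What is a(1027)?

a(0) = 2,  a(1) = 4,  a(2) = 0,  a(3) = 3,  a(4) = 2.
The sequence repeats with period 4.
(1027 - 0) mod 4 = 3, so a(1027) = a(3) = 3.

3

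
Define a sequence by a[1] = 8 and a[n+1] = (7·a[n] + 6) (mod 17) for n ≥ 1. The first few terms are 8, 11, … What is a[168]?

We have a[1] = 8, a[2] = 11, a[3] = 15, a[4] = 9, a[5] = 1, a[6] = 13, a[7] = 12, a[8] = 5, a[9] = 7, a[10] = 4, a[11] = 0, a[12] = 6, a[13] = 14, a[14] = 2, a[15] = 3, a[16] = 10, a[17] = 8.
Since a[17] = a[1] = 8, the sequence is periodic with period 16.
(168 - 1) mod 16 = 7, so a[168] = a[8] = 5.

5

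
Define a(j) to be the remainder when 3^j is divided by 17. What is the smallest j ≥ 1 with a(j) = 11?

7

a(0) = 1,  a(1) = 3,  a(2) = 9,  a(3) = 10,  a(4) = 13,  a(5) = 5,  a(6) = 15,  a(7) = 11,  a(8) = 16,  a(9) = 14,  a(10) = 8,  a(11) = 7,  a(12) = 4,  a(13) = 12,  a(14) = 2,  a(15) = 6,  a(16) = 1.
The sequence repeats with period 16.
The value 11 first appears (with j ≥ 1) at a(7).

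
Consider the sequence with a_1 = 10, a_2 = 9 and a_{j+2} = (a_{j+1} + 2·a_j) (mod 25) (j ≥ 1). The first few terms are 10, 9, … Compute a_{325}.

5

We have a_1 = 10,  a_2 = 9,  a_3 = 4,  a_4 = 22,  a_5 = 5,  a_6 = 24,  a_7 = 9,  a_8 = 7,  a_9 = 0,  a_{10} = 14,  a_{11} = 14,  a_{12} = 17,  a_{13} = 20,  a_{14} = 4,  a_{15} = 19,  a_{16} = 2,  a_{17} = 15,  a_{18} = 19,  a_{19} = 24,  a_{20} = 12,  a_{21} = 10,  a_{22} = 9.
The sequence repeats with period 20.
(325 - 1) mod 20 = 4, so a_{325} = a_5 = 5.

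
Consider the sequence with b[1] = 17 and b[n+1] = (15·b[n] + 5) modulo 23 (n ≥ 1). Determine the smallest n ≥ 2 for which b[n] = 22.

4

b[1] = 17, b[2] = 7, b[3] = 18, b[4] = 22, b[5] = 13, b[6] = 16, b[7] = 15, b[8] = 0, b[9] = 5, b[10] = 11, b[11] = 9, b[12] = 2, b[13] = 12, b[14] = 1, b[15] = 20, b[16] = 6, b[17] = 3, b[18] = 4, b[19] = 19, b[20] = 14, b[21] = 8, b[22] = 10, b[23] = 17.
Since b[23] = b[1] = 17, the sequence is periodic with period 22.
The value 22 first appears (with n ≥ 2) at b[4].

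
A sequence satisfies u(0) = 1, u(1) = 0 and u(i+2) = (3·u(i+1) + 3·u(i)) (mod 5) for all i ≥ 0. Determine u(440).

We have u(0) = 1; u(1) = 0; u(2) = 3; u(3) = 4; u(4) = 1; u(5) = 0.
The sequence repeats with period 4.
(440 - 0) mod 4 = 0, so u(440) = u(0) = 1.

1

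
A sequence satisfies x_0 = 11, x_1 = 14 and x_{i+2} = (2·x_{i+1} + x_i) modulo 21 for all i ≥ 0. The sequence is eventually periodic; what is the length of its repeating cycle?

24

Listing terms: x_0 = 11,  x_1 = 14,  x_2 = 18,  x_3 = 8,  x_4 = 13,  x_5 = 13,  x_6 = 18,  x_7 = 7,  x_8 = 11,  x_9 = 8,  x_{10} = 6,  x_{11} = 20,  x_{12} = 4,  x_{13} = 7,  x_{14} = 18,  x_{15} = 1,  x_{16} = 20,  x_{17} = 20,  x_{18} = 18,  x_{19} = 14,  x_{20} = 4,  x_{21} = 1,  x_{22} = 6,  x_{23} = 13,  x_{24} = 11,  x_{25} = 14.
The sequence repeats with period 24.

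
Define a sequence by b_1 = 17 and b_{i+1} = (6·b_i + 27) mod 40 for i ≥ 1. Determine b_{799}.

33

Listing terms: b_1 = 17; b_2 = 9; b_3 = 1; b_4 = 33; b_5 = 25; b_6 = 17.
Since b_6 = b_1 = 17, the sequence is periodic with period 5.
(799 - 1) mod 5 = 3, so b_{799} = b_4 = 33.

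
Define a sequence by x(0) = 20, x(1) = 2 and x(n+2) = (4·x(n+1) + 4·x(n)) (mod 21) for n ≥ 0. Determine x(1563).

We have x(0) = 20; x(1) = 2; x(2) = 4; x(3) = 3; x(4) = 7; x(5) = 19; x(6) = 20; x(7) = 9; x(8) = 11; x(9) = 17; x(10) = 7; x(11) = 12; x(12) = 13; x(13) = 16; x(14) = 11; x(15) = 3; x(16) = 14; x(17) = 5; x(18) = 13; x(19) = 9; x(20) = 4; x(21) = 10; x(22) = 14; x(23) = 12; x(24) = 20; x(25) = 2.
Since (x(24), x(25)) = (x(0), x(1)) = (20, 2) (two consecutive terms determine the rest), the sequence is periodic with period 24.
So x(1563) = x(0 + ((1563-0) mod 24)) = x(3) = 3.

3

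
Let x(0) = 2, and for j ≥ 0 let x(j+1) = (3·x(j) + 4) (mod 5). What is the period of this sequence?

Computing terms: x(0) = 2; x(1) = 0; x(2) = 4; x(3) = 1; x(4) = 2.
Since x(4) = x(0) = 2, the sequence is periodic with period 4.

4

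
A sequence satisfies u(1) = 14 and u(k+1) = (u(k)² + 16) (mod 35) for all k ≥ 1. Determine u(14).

Listing terms: u(1) = 14,  u(2) = 2,  u(3) = 20,  u(4) = 31,  u(5) = 32,  u(6) = 25,  u(7) = 11,  u(8) = 32.
Since u(8) = u(5) = 32, the sequence is eventually periodic: after a pre-period of length 4 it cycles with period 3.
For k ≥ 5, u(k) depends only on (k - 5) mod 3. (14 - 5) mod 3 = 0, so u(14) = u(5) = 32.

32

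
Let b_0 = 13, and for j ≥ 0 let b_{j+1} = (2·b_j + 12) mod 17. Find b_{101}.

We have b_0 = 13,  b_1 = 4,  b_2 = 3,  b_3 = 1,  b_4 = 14,  b_5 = 6,  b_6 = 7,  b_7 = 9,  b_8 = 13.
The sequence repeats with period 8.
(101 - 0) mod 8 = 5, so b_{101} = b_5 = 6.

6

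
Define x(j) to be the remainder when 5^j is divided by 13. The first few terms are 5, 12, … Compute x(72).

1

Listing terms: x(1) = 5; x(2) = 12; x(3) = 8; x(4) = 1; x(5) = 5.
Since x(5) = x(1) = 5, the sequence is periodic with period 4.
(72 - 1) mod 4 = 3, so x(72) = x(4) = 1.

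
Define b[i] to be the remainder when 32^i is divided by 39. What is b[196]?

Computing terms: b[1] = 32; b[2] = 10; b[3] = 8; b[4] = 22; b[5] = 2; b[6] = 25; b[7] = 20; b[8] = 16; b[9] = 5; b[10] = 4; b[11] = 11; b[12] = 1; b[13] = 32.
Since b[13] = b[1] = 32, the sequence is periodic with period 12.
So b[196] = b[1 + ((196-1) mod 12)] = b[4] = 22.

22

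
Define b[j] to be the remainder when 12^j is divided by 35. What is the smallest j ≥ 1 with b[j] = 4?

b[0] = 1; b[1] = 12; b[2] = 4; b[3] = 13; b[4] = 16; b[5] = 17; b[6] = 29; b[7] = 33; b[8] = 11; b[9] = 27; b[10] = 9; b[11] = 3; b[12] = 1.
The sequence repeats with period 12.
The value 4 first appears (with j ≥ 1) at b[2].

2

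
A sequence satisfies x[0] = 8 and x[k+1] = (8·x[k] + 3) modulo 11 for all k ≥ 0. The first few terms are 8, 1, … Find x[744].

5

Listing terms: x[0] = 8, x[1] = 1, x[2] = 0, x[3] = 3, x[4] = 5, x[5] = 10, x[6] = 6, x[7] = 7, x[8] = 4, x[9] = 2, x[10] = 8.
The sequence repeats with period 10.
So x[744] = x[0 + ((744-0) mod 10)] = x[4] = 5.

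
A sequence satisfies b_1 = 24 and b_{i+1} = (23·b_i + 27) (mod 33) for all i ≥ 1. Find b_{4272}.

Listing terms: b_1 = 24,  b_2 = 18,  b_3 = 12,  b_4 = 6,  b_5 = 0,  b_6 = 27,  b_7 = 21,  b_8 = 15,  b_9 = 9,  b_{10} = 3,  b_{11} = 30,  b_{12} = 24.
Since b_{12} = b_1 = 24, the sequence is periodic with period 11.
(4272 - 1) mod 11 = 3, so b_{4272} = b_4 = 6.

6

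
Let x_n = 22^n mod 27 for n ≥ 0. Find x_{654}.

Listing terms: x_0 = 1; x_1 = 22; x_2 = 25; x_3 = 10; x_4 = 4; x_5 = 7; x_6 = 19; x_7 = 13; x_8 = 16; x_9 = 1.
The sequence repeats with period 9.
(654 - 0) mod 9 = 6, so x_{654} = x_6 = 19.

19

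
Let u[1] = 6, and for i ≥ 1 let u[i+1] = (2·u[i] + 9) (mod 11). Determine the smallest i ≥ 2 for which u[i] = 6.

We have u[1] = 6; u[2] = 10; u[3] = 7; u[4] = 1; u[5] = 0; u[6] = 9; u[7] = 5; u[8] = 8; u[9] = 3; u[10] = 4; u[11] = 6.
Since u[11] = u[1] = 6, the sequence is periodic with period 10.
The value 6 next appears (with i ≥ 2) at u[11].

11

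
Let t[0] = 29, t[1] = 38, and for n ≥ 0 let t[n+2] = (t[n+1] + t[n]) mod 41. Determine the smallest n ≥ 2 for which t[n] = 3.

21

Computing terms: t[0] = 29, t[1] = 38, t[2] = 26, t[3] = 23, t[4] = 8, t[5] = 31, t[6] = 39, t[7] = 29, t[8] = 27, t[9] = 15, t[10] = 1, t[11] = 16, t[12] = 17, t[13] = 33, t[14] = 9, t[15] = 1, t[16] = 10, t[17] = 11, t[18] = 21, t[19] = 32, t[20] = 12, t[21] = 3, t[22] = 15, t[23] = 18, t[24] = 33, t[25] = 10, t[26] = 2, t[27] = 12, t[28] = 14, t[29] = 26, t[30] = 40, t[31] = 25, t[32] = 24, t[33] = 8, t[34] = 32, t[35] = 40, t[36] = 31, t[37] = 30, t[38] = 20, t[39] = 9, t[40] = 29, t[41] = 38.
Since (t[40], t[41]) = (t[0], t[1]) = (29, 38) (two consecutive terms determine the rest), the sequence is periodic with period 40.
The value 3 first appears (with n ≥ 2) at t[21].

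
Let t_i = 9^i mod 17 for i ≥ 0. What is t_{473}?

9

Listing terms: t_0 = 1,  t_1 = 9,  t_2 = 13,  t_3 = 15,  t_4 = 16,  t_5 = 8,  t_6 = 4,  t_7 = 2,  t_8 = 1.
The sequence repeats with period 8.
So t_{473} = t_{0 + ((473-0) mod 8)} = t_1 = 9.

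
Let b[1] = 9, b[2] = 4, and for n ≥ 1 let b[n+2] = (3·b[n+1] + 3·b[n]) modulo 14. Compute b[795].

9

b[1] = 9,  b[2] = 4,  b[3] = 11,  b[4] = 3,  b[5] = 0,  b[6] = 9,  b[7] = 13,  b[8] = 10,  b[9] = 13,  b[10] = 13,  b[11] = 8,  b[12] = 7,  b[13] = 3,  b[14] = 2,  b[15] = 1,  b[16] = 9,  b[17] = 2,  b[18] = 5,  b[19] = 7,  b[20] = 8,  b[21] = 3,  b[22] = 5,  b[23] = 10,  b[24] = 3,  b[25] = 11,  b[26] = 0,  b[27] = 5,  b[28] = 1,  b[29] = 4,  b[30] = 1,  b[31] = 1,  b[32] = 6,  b[33] = 7,  b[34] = 11,  b[35] = 12,  b[36] = 13,  b[37] = 5,  b[38] = 12,  b[39] = 9,  b[40] = 7,  b[41] = 6,  b[42] = 11,  b[43] = 9,  b[44] = 4.
The sequence repeats with period 42.
So b[795] = b[1 + ((795-1) mod 42)] = b[39] = 9.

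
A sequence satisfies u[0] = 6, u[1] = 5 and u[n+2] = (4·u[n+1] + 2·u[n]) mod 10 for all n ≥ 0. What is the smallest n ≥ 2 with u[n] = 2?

Computing terms: u[0] = 6, u[1] = 5, u[2] = 2, u[3] = 8, u[4] = 6, u[5] = 0, u[6] = 2, u[7] = 8.
Since (u[6], u[7]) = (u[2], u[3]) = (2, 8) (two consecutive terms determine the rest), the sequence is eventually periodic: after a pre-period of length 2 it cycles with period 4.
The value 2 first appears (with n ≥ 2) at u[2].

2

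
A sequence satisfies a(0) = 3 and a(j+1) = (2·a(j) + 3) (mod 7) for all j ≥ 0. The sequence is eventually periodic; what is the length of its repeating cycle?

We have a(0) = 3,  a(1) = 2,  a(2) = 0,  a(3) = 3.
Since a(3) = a(0) = 3, the sequence is periodic with period 3.

3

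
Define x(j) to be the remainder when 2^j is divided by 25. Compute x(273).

We have x(0) = 1, x(1) = 2, x(2) = 4, x(3) = 8, x(4) = 16, x(5) = 7, x(6) = 14, x(7) = 3, x(8) = 6, x(9) = 12, x(10) = 24, x(11) = 23, x(12) = 21, x(13) = 17, x(14) = 9, x(15) = 18, x(16) = 11, x(17) = 22, x(18) = 19, x(19) = 13, x(20) = 1.
The sequence repeats with period 20.
(273 - 0) mod 20 = 13, so x(273) = x(13) = 17.

17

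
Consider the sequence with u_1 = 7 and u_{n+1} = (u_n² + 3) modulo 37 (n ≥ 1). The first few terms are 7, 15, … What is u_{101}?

7

Computing terms: u_1 = 7,  u_2 = 15,  u_3 = 6,  u_4 = 2,  u_5 = 7.
Since u_5 = u_1 = 7, the sequence is periodic with period 4.
(101 - 1) mod 4 = 0, so u_{101} = u_1 = 7.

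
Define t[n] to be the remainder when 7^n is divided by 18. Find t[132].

t[1] = 7; t[2] = 13; t[3] = 1; t[4] = 7.
The sequence repeats with period 3.
(132 - 1) mod 3 = 2, so t[132] = t[3] = 1.

1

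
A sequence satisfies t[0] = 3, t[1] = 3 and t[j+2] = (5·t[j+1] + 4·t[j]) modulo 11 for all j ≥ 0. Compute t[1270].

7

t[0] = 3; t[1] = 3; t[2] = 5; t[3] = 4; t[4] = 7; t[5] = 7; t[6] = 8; t[7] = 2; t[8] = 9; t[9] = 9; t[10] = 4; t[11] = 1; t[12] = 10; t[13] = 10; t[14] = 2; t[15] = 6; t[16] = 5; t[17] = 5; t[18] = 1; t[19] = 3; t[20] = 8; t[21] = 8; t[22] = 6; t[23] = 7; t[24] = 4; t[25] = 4; t[26] = 3; t[27] = 9; t[28] = 2; t[29] = 2; t[30] = 7; t[31] = 10; t[32] = 1; t[33] = 1; t[34] = 9; t[35] = 5; t[36] = 6; t[37] = 6; t[38] = 10; t[39] = 8; t[40] = 3; t[41] = 3.
The sequence repeats with period 40.
So t[1270] = t[0 + ((1270-0) mod 40)] = t[30] = 7.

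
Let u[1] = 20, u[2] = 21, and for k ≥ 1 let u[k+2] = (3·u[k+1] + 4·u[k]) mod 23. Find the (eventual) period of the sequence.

22

Computing terms: u[1] = 20, u[2] = 21, u[3] = 5, u[4] = 7, u[5] = 18, u[6] = 13, u[7] = 19, u[8] = 17, u[9] = 12, u[10] = 12, u[11] = 15, u[12] = 1, u[13] = 17, u[14] = 9, u[15] = 3, u[16] = 22, u[17] = 9, u[18] = 0, u[19] = 13, u[20] = 16, u[21] = 8, u[22] = 19, u[23] = 20, u[24] = 21.
Since (u[23], u[24]) = (u[1], u[2]) = (20, 21) (two consecutive terms determine the rest), the sequence is periodic with period 22.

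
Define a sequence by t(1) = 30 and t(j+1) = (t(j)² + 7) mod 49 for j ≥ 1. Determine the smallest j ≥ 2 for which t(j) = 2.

Listing terms: t(1) = 30, t(2) = 25, t(3) = 44, t(4) = 32, t(5) = 2, t(6) = 11, t(7) = 30.
The sequence repeats with period 6.
The value 2 first appears (with j ≥ 2) at t(5).

5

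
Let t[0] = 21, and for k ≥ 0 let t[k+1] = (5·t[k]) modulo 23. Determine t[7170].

22

t[0] = 21,  t[1] = 13,  t[2] = 19,  t[3] = 3,  t[4] = 15,  t[5] = 6,  t[6] = 7,  t[7] = 12,  t[8] = 14,  t[9] = 1,  t[10] = 5,  t[11] = 2,  t[12] = 10,  t[13] = 4,  t[14] = 20,  t[15] = 8,  t[16] = 17,  t[17] = 16,  t[18] = 11,  t[19] = 9,  t[20] = 22,  t[21] = 18,  t[22] = 21.
Since t[22] = t[0] = 21, the sequence is periodic with period 22.
So t[7170] = t[0 + ((7170-0) mod 22)] = t[20] = 22.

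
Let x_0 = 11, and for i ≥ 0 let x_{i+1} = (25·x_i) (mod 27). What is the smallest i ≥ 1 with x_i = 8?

Listing terms: x_0 = 11,  x_1 = 5,  x_2 = 17,  x_3 = 20,  x_4 = 14,  x_5 = 26,  x_6 = 2,  x_7 = 23,  x_8 = 8,  x_9 = 11.
The sequence repeats with period 9.
The value 8 first appears (with i ≥ 1) at x_8.

8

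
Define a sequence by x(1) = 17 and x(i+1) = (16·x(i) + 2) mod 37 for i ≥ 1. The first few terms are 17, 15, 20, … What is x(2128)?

26

x(1) = 17; x(2) = 15; x(3) = 20; x(4) = 26; x(5) = 11; x(6) = 30; x(7) = 1; x(8) = 18; x(9) = 31; x(10) = 17.
The sequence repeats with period 9.
So x(2128) = x(1 + ((2128-1) mod 9)) = x(4) = 26.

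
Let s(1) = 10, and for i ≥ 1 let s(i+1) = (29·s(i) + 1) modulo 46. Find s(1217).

44

Computing terms: s(1) = 10,  s(2) = 15,  s(3) = 22,  s(4) = 41,  s(5) = 40,  s(6) = 11,  s(7) = 44,  s(8) = 35,  s(9) = 4,  s(10) = 25,  s(11) = 36,  s(12) = 33,  s(13) = 38,  s(14) = 45,  s(15) = 18,  s(16) = 17,  s(17) = 34,  s(18) = 21,  s(19) = 12,  s(20) = 27,  s(21) = 2,  s(22) = 13,  s(23) = 10.
The sequence repeats with period 22.
So s(1217) = s(1 + ((1217-1) mod 22)) = s(7) = 44.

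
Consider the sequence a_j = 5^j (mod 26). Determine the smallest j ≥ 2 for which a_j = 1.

a_1 = 5; a_2 = 25; a_3 = 21; a_4 = 1; a_5 = 5.
Since a_5 = a_1 = 5, the sequence is periodic with period 4.
The value 1 first appears (with j ≥ 2) at a_4.

4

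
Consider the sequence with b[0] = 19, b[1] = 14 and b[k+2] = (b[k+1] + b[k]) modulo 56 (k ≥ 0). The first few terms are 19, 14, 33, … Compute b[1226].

Computing terms: b[0] = 19, b[1] = 14, b[2] = 33, b[3] = 47, b[4] = 24, b[5] = 15, b[6] = 39, b[7] = 54, b[8] = 37, b[9] = 35, b[10] = 16, b[11] = 51, b[12] = 11, b[13] = 6, b[14] = 17, b[15] = 23, b[16] = 40, b[17] = 7, b[18] = 47, b[19] = 54, b[20] = 45, b[21] = 43, b[22] = 32, b[23] = 19, b[24] = 51, b[25] = 14, b[26] = 9, b[27] = 23, b[28] = 32, b[29] = 55, b[30] = 31, b[31] = 30, b[32] = 5, b[33] = 35, b[34] = 40, b[35] = 19, b[36] = 3, b[37] = 22, b[38] = 25, b[39] = 47, b[40] = 16, b[41] = 7, b[42] = 23, b[43] = 30, b[44] = 53, b[45] = 27, b[46] = 24, b[47] = 51, b[48] = 19, b[49] = 14.
The sequence repeats with period 48.
So b[1226] = b[0 + ((1226-0) mod 48)] = b[26] = 9.

9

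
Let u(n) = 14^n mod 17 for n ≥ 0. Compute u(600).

u(0) = 1; u(1) = 14; u(2) = 9; u(3) = 7; u(4) = 13; u(5) = 12; u(6) = 15; u(7) = 6; u(8) = 16; u(9) = 3; u(10) = 8; u(11) = 10; u(12) = 4; u(13) = 5; u(14) = 2; u(15) = 11; u(16) = 1.
Since u(16) = u(0) = 1, the sequence is periodic with period 16.
(600 - 0) mod 16 = 8, so u(600) = u(8) = 16.

16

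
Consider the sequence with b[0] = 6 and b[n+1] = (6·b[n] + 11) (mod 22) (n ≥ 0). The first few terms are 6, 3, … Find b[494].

21

Computing terms: b[0] = 6,  b[1] = 3,  b[2] = 7,  b[3] = 9,  b[4] = 21,  b[5] = 5,  b[6] = 19,  b[7] = 15,  b[8] = 13,  b[9] = 1,  b[10] = 17,  b[11] = 3.
Since b[11] = b[1] = 3, the sequence is eventually periodic: after a pre-period of length 1 it cycles with period 10.
For n ≥ 1, b[n] depends only on (n - 1) mod 10. (494 - 1) mod 10 = 3, so b[494] = b[4] = 21.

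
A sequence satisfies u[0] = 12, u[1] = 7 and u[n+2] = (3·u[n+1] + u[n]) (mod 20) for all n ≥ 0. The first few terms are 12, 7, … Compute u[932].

u[0] = 12; u[1] = 7; u[2] = 13; u[3] = 6; u[4] = 11; u[5] = 19; u[6] = 8; u[7] = 3; u[8] = 17; u[9] = 14; u[10] = 19; u[11] = 11; u[12] = 12; u[13] = 7.
The sequence repeats with period 12.
(932 - 0) mod 12 = 8, so u[932] = u[8] = 17.

17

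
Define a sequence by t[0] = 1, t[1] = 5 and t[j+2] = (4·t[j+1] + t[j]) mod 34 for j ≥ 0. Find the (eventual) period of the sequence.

Computing terms: t[0] = 1, t[1] = 5, t[2] = 21, t[3] = 21, t[4] = 3, t[5] = 33, t[6] = 33, t[7] = 29, t[8] = 13, t[9] = 13, t[10] = 31, t[11] = 1, t[12] = 1, t[13] = 5.
Since (t[12], t[13]) = (t[0], t[1]) = (1, 5) (two consecutive terms determine the rest), the sequence is periodic with period 12.

12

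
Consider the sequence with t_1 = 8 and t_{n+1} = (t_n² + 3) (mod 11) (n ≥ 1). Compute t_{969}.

Computing terms: t_1 = 8; t_2 = 1; t_3 = 4; t_4 = 8.
Since t_4 = t_1 = 8, the sequence is periodic with period 3.
(969 - 1) mod 3 = 2, so t_{969} = t_3 = 4.

4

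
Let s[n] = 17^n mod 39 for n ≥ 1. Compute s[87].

38

We have s[1] = 17; s[2] = 16; s[3] = 38; s[4] = 22; s[5] = 23; s[6] = 1; s[7] = 17.
The sequence repeats with period 6.
So s[87] = s[1 + ((87-1) mod 6)] = s[3] = 38.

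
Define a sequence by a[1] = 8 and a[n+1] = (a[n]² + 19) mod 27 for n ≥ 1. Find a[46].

Listing terms: a[1] = 8, a[2] = 2, a[3] = 23, a[4] = 8.
Since a[4] = a[1] = 8, the sequence is periodic with period 3.
(46 - 1) mod 3 = 0, so a[46] = a[1] = 8.

8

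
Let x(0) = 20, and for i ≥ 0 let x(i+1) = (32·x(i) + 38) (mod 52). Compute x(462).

Computing terms: x(0) = 20; x(1) = 2; x(2) = 50; x(3) = 26; x(4) = 38; x(5) = 6; x(6) = 22; x(7) = 14; x(8) = 18; x(9) = 42; x(10) = 30; x(11) = 10; x(12) = 46; x(13) = 2.
Since x(13) = x(1) = 2, the sequence is eventually periodic: after a pre-period of length 1 it cycles with period 12.
For i ≥ 1, x(i) depends only on (i - 1) mod 12. (462 - 1) mod 12 = 5, so x(462) = x(6) = 22.

22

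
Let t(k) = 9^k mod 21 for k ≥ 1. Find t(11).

18

t(1) = 9; t(2) = 18; t(3) = 15; t(4) = 9.
The sequence repeats with period 3.
So t(11) = t(1 + ((11-1) mod 3)) = t(2) = 18.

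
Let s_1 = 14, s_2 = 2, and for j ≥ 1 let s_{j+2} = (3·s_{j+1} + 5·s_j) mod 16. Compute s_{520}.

Computing terms: s_1 = 14, s_2 = 2, s_3 = 12, s_4 = 14, s_5 = 6, s_6 = 8, s_7 = 6, s_8 = 10, s_9 = 12, s_{10} = 6, s_{11} = 14, s_{12} = 8, s_{13} = 14, s_{14} = 2.
The sequence repeats with period 12.
So s_{520} = s_{1 + ((520-1) mod 12)} = s_4 = 14.

14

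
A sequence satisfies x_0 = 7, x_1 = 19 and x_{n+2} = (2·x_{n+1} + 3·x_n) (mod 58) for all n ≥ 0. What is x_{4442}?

25

x_0 = 7, x_1 = 19, x_2 = 1, x_3 = 1, x_4 = 5, x_5 = 13, x_6 = 41, x_7 = 5, x_8 = 17, x_9 = 49, x_{10} = 33, x_{11} = 39, x_{12} = 3, x_{13} = 7, x_{14} = 23, x_{15} = 9, x_{16} = 29, x_{17} = 27, x_{18} = 25, x_{19} = 15, x_{20} = 47, x_{21} = 23, x_{22} = 13, x_{23} = 37, x_{24} = 55, x_{25} = 47, x_{26} = 27, x_{27} = 21, x_{28} = 7, x_{29} = 19.
The sequence repeats with period 28.
(4442 - 0) mod 28 = 18, so x_{4442} = x_{18} = 25.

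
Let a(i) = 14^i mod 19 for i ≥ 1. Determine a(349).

Computing terms: a(1) = 14,  a(2) = 6,  a(3) = 8,  a(4) = 17,  a(5) = 10,  a(6) = 7,  a(7) = 3,  a(8) = 4,  a(9) = 18,  a(10) = 5,  a(11) = 13,  a(12) = 11,  a(13) = 2,  a(14) = 9,  a(15) = 12,  a(16) = 16,  a(17) = 15,  a(18) = 1,  a(19) = 14.
Since a(19) = a(1) = 14, the sequence is periodic with period 18.
(349 - 1) mod 18 = 6, so a(349) = a(7) = 3.

3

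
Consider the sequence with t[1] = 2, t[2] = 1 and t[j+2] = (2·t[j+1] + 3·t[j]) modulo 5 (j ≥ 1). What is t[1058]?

1

We have t[1] = 2,  t[2] = 1,  t[3] = 3,  t[4] = 4,  t[5] = 2,  t[6] = 1.
The sequence repeats with period 4.
So t[1058] = t[1 + ((1058-1) mod 4)] = t[2] = 1.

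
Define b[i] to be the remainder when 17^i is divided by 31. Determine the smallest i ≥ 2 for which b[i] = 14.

16

Computing terms: b[1] = 17,  b[2] = 10,  b[3] = 15,  b[4] = 7,  b[5] = 26,  b[6] = 8,  b[7] = 12,  b[8] = 18,  b[9] = 27,  b[10] = 25,  b[11] = 22,  b[12] = 2,  b[13] = 3,  b[14] = 20,  b[15] = 30,  b[16] = 14,  b[17] = 21,  b[18] = 16,  b[19] = 24,  b[20] = 5,  b[21] = 23,  b[22] = 19,  b[23] = 13,  b[24] = 4,  b[25] = 6,  b[26] = 9,  b[27] = 29,  b[28] = 28,  b[29] = 11,  b[30] = 1,  b[31] = 17.
Since b[31] = b[1] = 17, the sequence is periodic with period 30.
The value 14 first appears (with i ≥ 2) at b[16].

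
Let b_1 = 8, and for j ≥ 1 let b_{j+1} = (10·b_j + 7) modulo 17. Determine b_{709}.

Listing terms: b_1 = 8,  b_2 = 2,  b_3 = 10,  b_4 = 5,  b_5 = 6,  b_6 = 16,  b_7 = 14,  b_8 = 11,  b_9 = 15,  b_{10} = 4,  b_{11} = 13,  b_{12} = 1,  b_{13} = 0,  b_{14} = 7,  b_{15} = 9,  b_{16} = 12,  b_{17} = 8.
Since b_{17} = b_1 = 8, the sequence is periodic with period 16.
So b_{709} = b_{1 + ((709-1) mod 16)} = b_5 = 6.

6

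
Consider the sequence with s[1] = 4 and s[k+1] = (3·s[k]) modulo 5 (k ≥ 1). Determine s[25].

Listing terms: s[1] = 4,  s[2] = 2,  s[3] = 1,  s[4] = 3,  s[5] = 4.
Since s[5] = s[1] = 4, the sequence is periodic with period 4.
(25 - 1) mod 4 = 0, so s[25] = s[1] = 4.

4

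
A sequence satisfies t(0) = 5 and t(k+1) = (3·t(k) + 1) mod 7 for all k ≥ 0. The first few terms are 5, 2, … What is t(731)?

Listing terms: t(0) = 5,  t(1) = 2,  t(2) = 0,  t(3) = 1,  t(4) = 4,  t(5) = 6,  t(6) = 5.
Since t(6) = t(0) = 5, the sequence is periodic with period 6.
(731 - 0) mod 6 = 5, so t(731) = t(5) = 6.

6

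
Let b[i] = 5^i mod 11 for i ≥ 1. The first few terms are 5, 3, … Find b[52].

3

We have b[1] = 5,  b[2] = 3,  b[3] = 4,  b[4] = 9,  b[5] = 1,  b[6] = 5.
The sequence repeats with period 5.
(52 - 1) mod 5 = 1, so b[52] = b[2] = 3.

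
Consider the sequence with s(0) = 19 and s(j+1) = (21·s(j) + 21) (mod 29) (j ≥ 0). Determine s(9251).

Computing terms: s(0) = 19,  s(1) = 14,  s(2) = 25,  s(3) = 24,  s(4) = 3,  s(5) = 26,  s(6) = 16,  s(7) = 9,  s(8) = 7,  s(9) = 23,  s(10) = 11,  s(11) = 20,  s(12) = 6,  s(13) = 2,  s(14) = 5,  s(15) = 10,  s(16) = 28,  s(17) = 0,  s(18) = 21,  s(19) = 27,  s(20) = 8,  s(21) = 15,  s(22) = 17,  s(23) = 1,  s(24) = 13,  s(25) = 4,  s(26) = 18,  s(27) = 22,  s(28) = 19.
The sequence repeats with period 28.
So s(9251) = s(0 + ((9251-0) mod 28)) = s(11) = 20.

20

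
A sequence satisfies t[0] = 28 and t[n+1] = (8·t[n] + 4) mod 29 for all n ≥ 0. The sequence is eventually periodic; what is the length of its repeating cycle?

28

We have t[0] = 28; t[1] = 25; t[2] = 1; t[3] = 12; t[4] = 13; t[5] = 21; t[6] = 27; t[7] = 17; t[8] = 24; t[9] = 22; t[10] = 6; t[11] = 23; t[12] = 14; t[13] = 0; t[14] = 4; t[15] = 7; t[16] = 2; t[17] = 20; t[18] = 19; t[19] = 11; t[20] = 5; t[21] = 15; t[22] = 8; t[23] = 10; t[24] = 26; t[25] = 9; t[26] = 18; t[27] = 3; t[28] = 28.
The sequence repeats with period 28.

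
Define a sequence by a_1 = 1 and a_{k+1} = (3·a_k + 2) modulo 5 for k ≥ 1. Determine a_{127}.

Computing terms: a_1 = 1; a_2 = 0; a_3 = 2; a_4 = 3; a_5 = 1.
The sequence repeats with period 4.
So a_{127} = a_{1 + ((127-1) mod 4)} = a_3 = 2.

2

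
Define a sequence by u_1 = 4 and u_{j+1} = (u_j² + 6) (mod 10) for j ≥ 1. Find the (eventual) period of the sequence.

Listing terms: u_1 = 4, u_2 = 2, u_3 = 0, u_4 = 6, u_5 = 2.
Since u_5 = u_2 = 2, the sequence is eventually periodic: after a pre-period of length 1 it cycles with period 3.

3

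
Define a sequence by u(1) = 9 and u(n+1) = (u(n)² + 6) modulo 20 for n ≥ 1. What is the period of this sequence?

Listing terms: u(1) = 9, u(2) = 7, u(3) = 15, u(4) = 11, u(5) = 7.
Since u(5) = u(2) = 7, the sequence is eventually periodic: after a pre-period of length 1 it cycles with period 3.

3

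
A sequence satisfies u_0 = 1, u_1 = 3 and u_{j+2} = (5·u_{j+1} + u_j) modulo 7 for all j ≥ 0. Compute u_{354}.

1

u_0 = 1, u_1 = 3, u_2 = 2, u_3 = 6, u_4 = 4, u_5 = 5, u_6 = 1, u_7 = 3.
The sequence repeats with period 6.
So u_{354} = u_{0 + ((354-0) mod 6)} = u_0 = 1.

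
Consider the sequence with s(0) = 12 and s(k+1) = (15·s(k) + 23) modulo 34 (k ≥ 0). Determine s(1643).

7

s(0) = 12,  s(1) = 33,  s(2) = 8,  s(3) = 7,  s(4) = 26,  s(5) = 5,  s(6) = 30,  s(7) = 31,  s(8) = 12.
Since s(8) = s(0) = 12, the sequence is periodic with period 8.
So s(1643) = s(0 + ((1643-0) mod 8)) = s(3) = 7.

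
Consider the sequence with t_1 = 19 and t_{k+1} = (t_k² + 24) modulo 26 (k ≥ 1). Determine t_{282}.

23

Computing terms: t_1 = 19,  t_2 = 21,  t_3 = 23,  t_4 = 7,  t_5 = 21.
Since t_5 = t_2 = 21, the sequence is eventually periodic: after a pre-period of length 1 it cycles with period 3.
For k ≥ 2, t_k depends only on (k - 2) mod 3. (282 - 2) mod 3 = 1, so t_{282} = t_3 = 23.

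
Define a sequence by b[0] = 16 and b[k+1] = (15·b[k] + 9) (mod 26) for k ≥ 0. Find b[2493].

We have b[0] = 16; b[1] = 15; b[2] = 0; b[3] = 9; b[4] = 14; b[5] = 11; b[6] = 18; b[7] = 19; b[8] = 8; b[9] = 25; b[10] = 20; b[11] = 23; b[12] = 16.
The sequence repeats with period 12.
So b[2493] = b[0 + ((2493-0) mod 12)] = b[9] = 25.

25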